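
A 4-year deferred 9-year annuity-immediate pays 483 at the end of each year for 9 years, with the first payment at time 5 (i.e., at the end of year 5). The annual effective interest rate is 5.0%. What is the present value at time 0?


PV at time 4 of the 9-year annuity-immediate:
a_n = 483 * (1-(1+0.05)^(-9))/0.05 = 3433.0779
Discount back 4 years to time 0:
PV = 3433.0779 * (1+0.05)^(-4)
= 3433.0779 * 0.822702
= 2824.4017


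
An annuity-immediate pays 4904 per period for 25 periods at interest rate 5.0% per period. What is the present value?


PV = PMT * (1 - (1+i)^(-n)) / i
= 4904 * (1 - (1+0.05)^(-25)) / 0.05
= 4904 * (1 - 0.295303) / 0.05
= 4904 * 14.093945
= 69116.7042


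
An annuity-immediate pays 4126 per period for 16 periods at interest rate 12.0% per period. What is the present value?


PV = PMT * (1 - (1+i)^(-n)) / i
= 4126 * (1 - (1+0.12)^(-16)) / 0.12
= 4126 * (1 - 0.163122) / 0.12
= 4126 * 6.973986
= 28774.6669


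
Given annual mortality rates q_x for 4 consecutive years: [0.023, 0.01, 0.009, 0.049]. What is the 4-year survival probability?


p_k = 1 - q_k for each year
Survival = product of (1 - q_k)
= 0.977 * 0.99 * 0.991 * 0.951
= 0.9116


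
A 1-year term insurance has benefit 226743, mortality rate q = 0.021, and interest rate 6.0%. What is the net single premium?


NSP = benefit * q * v
v = 1/(1+i) = 0.943396
NSP = 226743 * 0.021 * 0.943396
= 4492.0783


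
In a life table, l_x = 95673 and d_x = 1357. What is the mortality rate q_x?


q_x = d_x / l_x
= 1357 / 95673
= 0.0142


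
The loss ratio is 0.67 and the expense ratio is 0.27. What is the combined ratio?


Combined ratio = loss ratio + expense ratio
= 0.67 + 0.27
= 0.94


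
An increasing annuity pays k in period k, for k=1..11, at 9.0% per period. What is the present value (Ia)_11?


(Ia)_n = sum_{k=1}^{n} k * v^k, v = 1/(1+i)
v = 0.917431
Sum computed term by term:
(Ia)_11 = 35.0533


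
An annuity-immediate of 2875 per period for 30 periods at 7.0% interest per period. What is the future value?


FV = PMT * ((1+i)^n - 1) / i
= 2875 * ((1.07)^30 - 1) / 0.07
= 2875 * (7.612255 - 1) / 0.07
= 271574.7607


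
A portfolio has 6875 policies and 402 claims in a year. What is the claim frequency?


frequency = claims / policies
= 402 / 6875
= 0.0585


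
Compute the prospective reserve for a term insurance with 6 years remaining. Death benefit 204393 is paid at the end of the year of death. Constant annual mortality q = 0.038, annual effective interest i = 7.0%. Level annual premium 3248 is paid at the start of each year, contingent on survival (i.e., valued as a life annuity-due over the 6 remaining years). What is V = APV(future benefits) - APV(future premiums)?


v = 1/(1+i) = 0.934579
APV(future benefits) per unit = sum_{k=0}^{5} k_p_x * q * v^(k+1) = 0.166025
APV(future benefits) = 204393 * 0.166025 = 33934.4232
Life annuity-due factor ä_{x:6} = sum_{k=0}^{5} k_p_x * v^k = 4.674925
APV(future premiums) = 3248 * 4.674925 = 15184.156
V = 33934.4232 - 15184.156
= 18750.2673


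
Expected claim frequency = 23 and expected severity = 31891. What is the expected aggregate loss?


E[S] = E[N] * E[X]
= 23 * 31891
= 733493


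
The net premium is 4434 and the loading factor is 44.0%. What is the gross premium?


Gross = net * (1 + loading)
= 4434 * (1 + 0.44)
= 4434 * 1.44
= 6384.96


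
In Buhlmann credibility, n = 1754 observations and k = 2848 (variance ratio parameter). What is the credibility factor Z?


Z = n / (n + k)
= 1754 / (1754 + 2848)
= 1754 / 4602
= 0.3811


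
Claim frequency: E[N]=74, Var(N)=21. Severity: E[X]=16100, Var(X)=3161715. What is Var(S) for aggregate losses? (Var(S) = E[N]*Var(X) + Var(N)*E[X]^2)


Var(S) = E[N]*Var(X) + Var(N)*E[X]^2
= 74*3161715 + 21*16100^2
= 233966910 + 5443410000
= 5.6774e+09


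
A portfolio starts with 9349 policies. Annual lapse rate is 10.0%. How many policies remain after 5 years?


remaining = initial * (1 - lapse)^years
= 9349 * (1 - 0.1)^5
= 9349 * 0.59049
= 5520.491


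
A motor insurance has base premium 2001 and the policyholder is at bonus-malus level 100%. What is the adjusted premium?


adjusted = base * BM_level / 100
= 2001 * 100 / 100
= 2001 * 1.0
= 2001.0


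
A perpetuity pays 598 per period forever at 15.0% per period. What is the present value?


PV = PMT / i
= 598 / 0.15
= 3986.6667


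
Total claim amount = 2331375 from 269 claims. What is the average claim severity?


severity = total / number
= 2331375 / 269
= 8666.8216


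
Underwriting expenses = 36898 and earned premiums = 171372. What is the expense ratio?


Expense ratio = expenses / premiums
= 36898 / 171372
= 0.2153


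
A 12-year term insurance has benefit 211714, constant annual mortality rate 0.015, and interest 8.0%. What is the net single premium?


NSP = benefit * sum_{k=0}^{n-1} k_p_x * q * v^(k+1)
With constant q=0.015, v=0.925926
Sum = 0.105593
NSP = 211714 * 0.105593
= 22355.4847


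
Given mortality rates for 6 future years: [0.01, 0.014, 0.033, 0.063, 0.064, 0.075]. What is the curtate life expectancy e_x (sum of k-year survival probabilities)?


e_x = sum_{k=1}^{n} k_p_x
k_p_x values:
  1_p_x = 0.99
  2_p_x = 0.97614
  3_p_x = 0.943927
  4_p_x = 0.88446
  5_p_x = 0.827855
  6_p_x = 0.765765
e_x = 5.3881


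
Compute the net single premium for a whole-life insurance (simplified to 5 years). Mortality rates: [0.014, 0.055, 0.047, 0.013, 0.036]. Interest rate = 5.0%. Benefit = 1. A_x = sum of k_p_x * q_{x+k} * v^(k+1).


v = 0.952381
Year 0: k_p_x=1.0, q=0.014, term=0.013333
Year 1: k_p_x=0.986, q=0.055, term=0.049188
Year 2: k_p_x=0.93177, q=0.047, term=0.03783
Year 3: k_p_x=0.887977, q=0.013, term=0.009497
Year 4: k_p_x=0.876433, q=0.036, term=0.024721
A_x = 0.1346


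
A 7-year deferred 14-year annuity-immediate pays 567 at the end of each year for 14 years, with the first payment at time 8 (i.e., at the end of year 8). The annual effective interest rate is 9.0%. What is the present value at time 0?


PV at time 7 of the 14-year annuity-immediate:
a_n = 567 * (1-(1+0.09)^(-14))/0.09 = 4414.7473
Discount back 7 years to time 0:
PV = 4414.7473 * (1+0.09)^(-7)
= 4414.7473 * 0.547034
= 2415.0179


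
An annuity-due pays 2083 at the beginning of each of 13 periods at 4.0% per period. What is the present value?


PV_due = PMT * (1-(1+i)^(-n))/i * (1+i)
PV_immediate = 20800.1045
PV_due = 20800.1045 * 1.04
= 21632.1086


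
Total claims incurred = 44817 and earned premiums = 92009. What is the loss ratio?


Loss ratio = claims / premiums
= 44817 / 92009
= 0.4871


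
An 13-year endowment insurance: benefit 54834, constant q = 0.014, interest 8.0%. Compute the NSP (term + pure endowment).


Term component = 5666.7592
Pure endowment = 13_p_x * v^13 * benefit = 0.83253 * 0.367698 * 54834 = 16785.7597
NSP = 22452.5189


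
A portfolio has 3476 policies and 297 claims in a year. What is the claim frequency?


frequency = claims / policies
= 297 / 3476
= 0.0854


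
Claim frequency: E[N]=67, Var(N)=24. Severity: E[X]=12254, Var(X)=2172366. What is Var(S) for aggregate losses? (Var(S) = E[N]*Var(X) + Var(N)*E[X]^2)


Var(S) = E[N]*Var(X) + Var(N)*E[X]^2
= 67*2172366 + 24*12254^2
= 145548522 + 3603852384
= 3.7494e+09


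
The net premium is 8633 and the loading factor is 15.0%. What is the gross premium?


Gross = net * (1 + loading)
= 8633 * (1 + 0.15)
= 8633 * 1.15
= 9927.95


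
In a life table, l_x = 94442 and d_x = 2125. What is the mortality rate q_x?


q_x = d_x / l_x
= 2125 / 94442
= 0.0225


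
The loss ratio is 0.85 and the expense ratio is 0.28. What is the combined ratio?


Combined ratio = loss ratio + expense ratio
= 0.85 + 0.28
= 1.13


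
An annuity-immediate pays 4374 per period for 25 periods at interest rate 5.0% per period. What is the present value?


PV = PMT * (1 - (1+i)^(-n)) / i
= 4374 * (1 - (1+0.05)^(-25)) / 0.05
= 4374 * (1 - 0.295303) / 0.05
= 4374 * 14.093945
= 61646.9135


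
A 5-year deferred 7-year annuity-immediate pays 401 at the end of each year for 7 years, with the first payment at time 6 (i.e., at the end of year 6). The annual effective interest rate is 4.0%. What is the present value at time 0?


PV at time 5 of the 7-year annuity-immediate:
a_n = 401 * (1-(1+0.04)^(-7))/0.04 = 2406.8239
Discount back 5 years to time 0:
PV = 2406.8239 * (1+0.04)^(-5)
= 2406.8239 * 0.821927
= 1978.2338


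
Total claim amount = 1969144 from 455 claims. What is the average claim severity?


severity = total / number
= 1969144 / 455
= 4327.789


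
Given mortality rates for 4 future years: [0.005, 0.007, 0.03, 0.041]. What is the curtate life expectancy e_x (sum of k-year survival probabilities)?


e_x = sum_{k=1}^{n} k_p_x
k_p_x values:
  1_p_x = 0.995
  2_p_x = 0.988035
  3_p_x = 0.958394
  4_p_x = 0.9191
e_x = 3.8605


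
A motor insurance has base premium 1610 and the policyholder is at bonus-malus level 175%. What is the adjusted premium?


adjusted = base * BM_level / 100
= 1610 * 175 / 100
= 1610 * 1.75
= 2817.5


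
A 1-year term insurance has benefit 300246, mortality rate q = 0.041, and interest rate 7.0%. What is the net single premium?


NSP = benefit * q * v
v = 1/(1+i) = 0.934579
NSP = 300246 * 0.041 * 0.934579
= 11504.7533


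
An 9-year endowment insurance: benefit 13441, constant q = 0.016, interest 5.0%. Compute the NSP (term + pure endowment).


Term component = 1441.8221
Pure endowment = 9_p_x * v^9 * benefit = 0.86488 * 0.644609 * 13441 = 7493.4838
NSP = 8935.3059


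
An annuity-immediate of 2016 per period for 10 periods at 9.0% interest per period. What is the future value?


FV = PMT * ((1+i)^n - 1) / i
= 2016 * ((1.09)^10 - 1) / 0.09
= 2016 * (2.367364 - 1) / 0.09
= 30628.9463


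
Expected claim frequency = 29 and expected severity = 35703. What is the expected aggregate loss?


E[S] = E[N] * E[X]
= 29 * 35703
= 1.0354e+06


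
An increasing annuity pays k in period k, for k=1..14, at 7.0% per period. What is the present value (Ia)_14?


(Ia)_n = sum_{k=1}^{n} k * v^k, v = 1/(1+i)
v = 0.934579
Sum computed term by term:
(Ia)_14 = 56.1173


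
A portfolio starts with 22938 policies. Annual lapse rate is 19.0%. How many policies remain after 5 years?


remaining = initial * (1 - lapse)^years
= 22938 * (1 - 0.19)^5
= 22938 * 0.348678
= 7997.9861


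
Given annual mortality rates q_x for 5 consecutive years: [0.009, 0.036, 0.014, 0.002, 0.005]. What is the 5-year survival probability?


p_k = 1 - q_k for each year
Survival = product of (1 - q_k)
= 0.991 * 0.964 * 0.986 * 0.998 * 0.995
= 0.9354


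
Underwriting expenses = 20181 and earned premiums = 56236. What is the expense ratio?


Expense ratio = expenses / premiums
= 20181 / 56236
= 0.3589


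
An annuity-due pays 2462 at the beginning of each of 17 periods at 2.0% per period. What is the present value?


PV_due = PMT * (1-(1+i)^(-n))/i * (1+i)
PV_immediate = 35186.5886
PV_due = 35186.5886 * 1.02
= 35890.3203


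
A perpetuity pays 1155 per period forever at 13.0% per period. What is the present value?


PV = PMT / i
= 1155 / 0.13
= 8884.6154


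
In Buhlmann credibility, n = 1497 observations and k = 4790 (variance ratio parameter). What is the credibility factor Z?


Z = n / (n + k)
= 1497 / (1497 + 4790)
= 1497 / 6287
= 0.2381


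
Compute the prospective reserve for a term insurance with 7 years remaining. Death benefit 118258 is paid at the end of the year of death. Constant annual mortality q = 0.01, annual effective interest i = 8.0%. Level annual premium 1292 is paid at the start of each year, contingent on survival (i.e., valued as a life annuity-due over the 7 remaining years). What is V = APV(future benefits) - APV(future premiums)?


v = 1/(1+i) = 0.925926
APV(future benefits) per unit = sum_{k=0}^{6} k_p_x * q * v^(k+1) = 0.050683
APV(future benefits) = 118258 * 0.050683 = 5993.6942
Life annuity-due factor ä_{x:7} = sum_{k=0}^{6} k_p_x * v^k = 5.473786
APV(future premiums) = 1292 * 5.473786 = 7072.1313
V = 5993.6942 - 7072.1313
= -1078.4372


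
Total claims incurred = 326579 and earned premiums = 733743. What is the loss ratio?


Loss ratio = claims / premiums
= 326579 / 733743
= 0.4451


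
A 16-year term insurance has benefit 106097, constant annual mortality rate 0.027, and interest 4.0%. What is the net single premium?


NSP = benefit * sum_{k=0}^{n-1} k_p_x * q * v^(k+1)
With constant q=0.027, v=0.961538
Sum = 0.26413
NSP = 106097 * 0.26413
= 28023.427


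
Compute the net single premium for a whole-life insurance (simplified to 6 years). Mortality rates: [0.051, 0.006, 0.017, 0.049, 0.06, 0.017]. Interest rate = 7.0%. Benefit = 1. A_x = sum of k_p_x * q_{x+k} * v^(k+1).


v = 0.934579
Year 0: k_p_x=1.0, q=0.051, term=0.047664
Year 1: k_p_x=0.949, q=0.006, term=0.004973
Year 2: k_p_x=0.943306, q=0.017, term=0.01309
Year 3: k_p_x=0.92727, q=0.049, term=0.034663
Year 4: k_p_x=0.881834, q=0.06, term=0.037724
Year 5: k_p_x=0.828924, q=0.017, term=0.00939
A_x = 0.1475


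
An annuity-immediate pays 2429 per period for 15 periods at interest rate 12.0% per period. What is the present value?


PV = PMT * (1 - (1+i)^(-n)) / i
= 2429 * (1 - (1+0.12)^(-15)) / 0.12
= 2429 * (1 - 0.182696) / 0.12
= 2429 * 6.810864
= 16543.5898


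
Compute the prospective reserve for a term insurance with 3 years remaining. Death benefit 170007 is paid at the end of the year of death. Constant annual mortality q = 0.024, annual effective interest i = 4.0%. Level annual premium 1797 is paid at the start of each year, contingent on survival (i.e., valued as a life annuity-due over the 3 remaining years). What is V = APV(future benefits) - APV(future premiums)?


v = 1/(1+i) = 0.961538
APV(future benefits) per unit = sum_{k=0}^{2} k_p_x * q * v^(k+1) = 0.065058
APV(future benefits) = 170007 * 0.065058 = 11060.2824
Life annuity-due factor ä_{x:3} = sum_{k=0}^{2} k_p_x * v^k = 2.819172
APV(future premiums) = 1797 * 2.819172 = 5066.0514
V = 11060.2824 - 5066.0514
= 5994.2311


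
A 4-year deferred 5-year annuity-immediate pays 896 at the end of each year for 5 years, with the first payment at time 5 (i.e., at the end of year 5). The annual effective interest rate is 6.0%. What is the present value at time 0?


PV at time 4 of the 5-year annuity-immediate:
a_n = 896 * (1-(1+0.06)^(-5))/0.06 = 3774.278
Discount back 4 years to time 0:
PV = 3774.278 * (1+0.06)^(-4)
= 3774.278 * 0.792094
= 2989.5816


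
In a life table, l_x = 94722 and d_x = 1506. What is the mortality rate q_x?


q_x = d_x / l_x
= 1506 / 94722
= 0.0159


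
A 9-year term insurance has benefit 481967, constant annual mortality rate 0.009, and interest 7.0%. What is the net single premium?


NSP = benefit * sum_{k=0}^{n-1} k_p_x * q * v^(k+1)
With constant q=0.009, v=0.934579
Sum = 0.056799
NSP = 481967 * 0.056799
= 27375.3887


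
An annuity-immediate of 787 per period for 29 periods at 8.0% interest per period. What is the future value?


FV = PMT * ((1+i)^n - 1) / i
= 787 * ((1.08)^29 - 1) / 0.08
= 787 * (9.317275 - 1) / 0.08
= 81821.1918


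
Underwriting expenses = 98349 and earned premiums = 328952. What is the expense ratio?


Expense ratio = expenses / premiums
= 98349 / 328952
= 0.299


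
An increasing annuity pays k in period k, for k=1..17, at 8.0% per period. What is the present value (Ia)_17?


(Ia)_n = sum_{k=1}^{n} k * v^k, v = 1/(1+i)
v = 0.925926
Sum computed term by term:
(Ia)_17 = 65.71


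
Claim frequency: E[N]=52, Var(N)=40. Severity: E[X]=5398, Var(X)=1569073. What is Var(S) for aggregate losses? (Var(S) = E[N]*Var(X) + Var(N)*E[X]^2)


Var(S) = E[N]*Var(X) + Var(N)*E[X]^2
= 52*1569073 + 40*5398^2
= 81591796 + 1165536160
= 1.2471e+09


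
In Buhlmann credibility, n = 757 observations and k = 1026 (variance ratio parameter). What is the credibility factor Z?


Z = n / (n + k)
= 757 / (757 + 1026)
= 757 / 1783
= 0.4246


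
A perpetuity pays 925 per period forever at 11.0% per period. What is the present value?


PV = PMT / i
= 925 / 0.11
= 8409.0909


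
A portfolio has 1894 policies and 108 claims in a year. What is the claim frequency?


frequency = claims / policies
= 108 / 1894
= 0.057


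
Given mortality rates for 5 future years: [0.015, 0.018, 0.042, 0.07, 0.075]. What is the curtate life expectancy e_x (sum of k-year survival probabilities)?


e_x = sum_{k=1}^{n} k_p_x
k_p_x values:
  1_p_x = 0.985
  2_p_x = 0.96727
  3_p_x = 0.926645
  4_p_x = 0.86178
  5_p_x = 0.797146
e_x = 4.5378


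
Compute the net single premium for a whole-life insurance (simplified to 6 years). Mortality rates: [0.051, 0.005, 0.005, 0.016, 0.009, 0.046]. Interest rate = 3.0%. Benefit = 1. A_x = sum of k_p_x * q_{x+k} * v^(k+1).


v = 0.970874
Year 0: k_p_x=1.0, q=0.051, term=0.049515
Year 1: k_p_x=0.949, q=0.005, term=0.004473
Year 2: k_p_x=0.944255, q=0.005, term=0.004321
Year 3: k_p_x=0.939534, q=0.016, term=0.013356
Year 4: k_p_x=0.924501, q=0.009, term=0.007177
Year 5: k_p_x=0.916181, q=0.046, term=0.035295
A_x = 0.1141


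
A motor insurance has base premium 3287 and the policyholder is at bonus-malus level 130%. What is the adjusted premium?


adjusted = base * BM_level / 100
= 3287 * 130 / 100
= 3287 * 1.3
= 4273.1


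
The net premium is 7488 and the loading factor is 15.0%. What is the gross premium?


Gross = net * (1 + loading)
= 7488 * (1 + 0.15)
= 7488 * 1.15
= 8611.2


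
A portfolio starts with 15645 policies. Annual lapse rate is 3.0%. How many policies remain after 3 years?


remaining = initial * (1 - lapse)^years
= 15645 * (1 - 0.03)^3
= 15645 * 0.912673
= 14278.7691


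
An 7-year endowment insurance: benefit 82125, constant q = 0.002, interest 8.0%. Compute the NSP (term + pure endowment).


Term component = 850.5538
Pure endowment = 7_p_x * v^7 * benefit = 0.986084 * 0.58349 * 82125 = 47252.2924
NSP = 48102.8463


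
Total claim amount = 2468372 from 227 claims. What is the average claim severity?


severity = total / number
= 2468372 / 227
= 10873.8855


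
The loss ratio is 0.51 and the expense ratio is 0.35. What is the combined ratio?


Combined ratio = loss ratio + expense ratio
= 0.51 + 0.35
= 0.86


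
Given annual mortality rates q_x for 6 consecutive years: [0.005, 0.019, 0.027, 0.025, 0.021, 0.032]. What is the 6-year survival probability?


p_k = 1 - q_k for each year
Survival = product of (1 - q_k)
= 0.995 * 0.981 * 0.973 * 0.975 * 0.979 * 0.968
= 0.8775


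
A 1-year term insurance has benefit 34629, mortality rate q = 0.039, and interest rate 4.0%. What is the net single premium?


NSP = benefit * q * v
v = 1/(1+i) = 0.961538
NSP = 34629 * 0.039 * 0.961538
= 1298.5875


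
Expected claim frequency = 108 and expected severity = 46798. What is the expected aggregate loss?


E[S] = E[N] * E[X]
= 108 * 46798
= 5.0542e+06


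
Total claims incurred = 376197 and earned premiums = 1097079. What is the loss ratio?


Loss ratio = claims / premiums
= 376197 / 1097079
= 0.3429


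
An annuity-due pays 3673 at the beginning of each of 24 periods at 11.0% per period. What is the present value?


PV_due = PMT * (1-(1+i)^(-n))/i * (1+i)
PV_immediate = 30662.7057
PV_due = 30662.7057 * 1.11
= 34035.6033


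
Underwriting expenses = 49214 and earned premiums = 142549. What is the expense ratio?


Expense ratio = expenses / premiums
= 49214 / 142549
= 0.3452


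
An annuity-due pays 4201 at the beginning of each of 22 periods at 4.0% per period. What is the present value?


PV_due = PMT * (1-(1+i)^(-n))/i * (1+i)
PV_immediate = 60709.1355
PV_due = 60709.1355 * 1.04
= 63137.5009


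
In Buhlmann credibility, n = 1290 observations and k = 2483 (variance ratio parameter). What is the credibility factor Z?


Z = n / (n + k)
= 1290 / (1290 + 2483)
= 1290 / 3773
= 0.3419


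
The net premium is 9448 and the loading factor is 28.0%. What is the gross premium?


Gross = net * (1 + loading)
= 9448 * (1 + 0.28)
= 9448 * 1.28
= 12093.44


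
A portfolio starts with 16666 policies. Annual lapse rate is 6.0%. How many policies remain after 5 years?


remaining = initial * (1 - lapse)^years
= 16666 * (1 - 0.06)^5
= 16666 * 0.733904
= 12231.2444


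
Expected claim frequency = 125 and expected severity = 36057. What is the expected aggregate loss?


E[S] = E[N] * E[X]
= 125 * 36057
= 4.5071e+06


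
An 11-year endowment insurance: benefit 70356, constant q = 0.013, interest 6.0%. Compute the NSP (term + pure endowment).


Term component = 6813.7617
Pure endowment = 11_p_x * v^11 * benefit = 0.865942 * 0.526788 * 70356 = 32094.1074
NSP = 38907.8691


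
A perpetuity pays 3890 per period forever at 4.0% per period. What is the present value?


PV = PMT / i
= 3890 / 0.04
= 97250.0


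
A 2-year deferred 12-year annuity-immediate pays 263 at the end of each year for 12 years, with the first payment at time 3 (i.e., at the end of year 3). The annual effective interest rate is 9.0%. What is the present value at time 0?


PV at time 2 of the 12-year annuity-immediate:
a_n = 263 * (1-(1+0.09)^(-12))/0.09 = 1883.2707
Discount back 2 years to time 0:
PV = 1883.2707 * (1+0.09)^(-2)
= 1883.2707 * 0.84168
= 1585.1113


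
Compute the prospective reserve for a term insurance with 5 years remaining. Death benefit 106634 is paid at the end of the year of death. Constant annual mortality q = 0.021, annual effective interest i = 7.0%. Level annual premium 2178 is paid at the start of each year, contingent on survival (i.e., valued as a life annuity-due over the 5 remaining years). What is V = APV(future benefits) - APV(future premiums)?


v = 1/(1+i) = 0.934579
APV(future benefits) per unit = sum_{k=0}^{4} k_p_x * q * v^(k+1) = 0.0828
APV(future benefits) = 106634 * 0.0828 = 8829.2568
Life annuity-due factor ä_{x:5} = sum_{k=0}^{4} k_p_x * v^k = 4.218839
APV(future premiums) = 2178 * 4.218839 = 9188.6309
V = 8829.2568 - 9188.6309
= -359.3741


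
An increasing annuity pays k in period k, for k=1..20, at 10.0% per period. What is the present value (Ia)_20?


(Ia)_n = sum_{k=1}^{n} k * v^k, v = 1/(1+i)
v = 0.909091
Sum computed term by term:
(Ia)_20 = 63.9205


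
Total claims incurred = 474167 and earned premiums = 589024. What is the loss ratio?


Loss ratio = claims / premiums
= 474167 / 589024
= 0.805


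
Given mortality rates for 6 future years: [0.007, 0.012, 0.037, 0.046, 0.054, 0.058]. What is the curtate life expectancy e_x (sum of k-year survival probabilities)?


e_x = sum_{k=1}^{n} k_p_x
k_p_x values:
  1_p_x = 0.993
  2_p_x = 0.981084
  3_p_x = 0.944784
  4_p_x = 0.901324
  5_p_x = 0.852652
  6_p_x = 0.803199
e_x = 5.476


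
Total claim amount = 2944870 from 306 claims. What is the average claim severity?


severity = total / number
= 2944870 / 306
= 9623.7582


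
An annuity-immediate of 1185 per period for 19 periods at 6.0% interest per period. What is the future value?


FV = PMT * ((1+i)^n - 1) / i
= 1185 * ((1.06)^19 - 1) / 0.06
= 1185 * (3.0256 - 1) / 0.06
= 40005.5902


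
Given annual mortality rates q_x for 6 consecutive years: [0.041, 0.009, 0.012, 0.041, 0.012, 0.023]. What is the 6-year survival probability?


p_k = 1 - q_k for each year
Survival = product of (1 - q_k)
= 0.959 * 0.991 * 0.988 * 0.959 * 0.988 * 0.977
= 0.8692


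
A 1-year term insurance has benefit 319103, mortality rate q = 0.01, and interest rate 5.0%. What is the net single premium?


NSP = benefit * q * v
v = 1/(1+i) = 0.952381
NSP = 319103 * 0.01 * 0.952381
= 3039.0762


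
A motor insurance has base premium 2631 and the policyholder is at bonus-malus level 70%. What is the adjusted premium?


adjusted = base * BM_level / 100
= 2631 * 70 / 100
= 2631 * 0.7
= 1841.7


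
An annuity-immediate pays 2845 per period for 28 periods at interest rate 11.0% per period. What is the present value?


PV = PMT * (1 - (1+i)^(-n)) / i
= 2845 * (1 - (1+0.11)^(-28)) / 0.11
= 2845 * (1 - 0.053822) / 0.11
= 2845 * 8.601622
= 24471.6141


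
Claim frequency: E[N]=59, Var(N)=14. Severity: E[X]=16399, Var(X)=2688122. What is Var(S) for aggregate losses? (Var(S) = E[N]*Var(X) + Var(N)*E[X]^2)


Var(S) = E[N]*Var(X) + Var(N)*E[X]^2
= 59*2688122 + 14*16399^2
= 158599198 + 3764980814
= 3.9236e+09


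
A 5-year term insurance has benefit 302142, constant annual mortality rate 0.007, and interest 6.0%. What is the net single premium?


NSP = benefit * sum_{k=0}^{n-1} k_p_x * q * v^(k+1)
With constant q=0.007, v=0.943396
Sum = 0.0291
NSP = 302142 * 0.0291
= 8792.4487


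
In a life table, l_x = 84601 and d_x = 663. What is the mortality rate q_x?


q_x = d_x / l_x
= 663 / 84601
= 0.0078


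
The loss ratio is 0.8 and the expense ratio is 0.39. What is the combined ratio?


Combined ratio = loss ratio + expense ratio
= 0.8 + 0.39
= 1.19


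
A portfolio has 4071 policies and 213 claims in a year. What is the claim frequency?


frequency = claims / policies
= 213 / 4071
= 0.0523


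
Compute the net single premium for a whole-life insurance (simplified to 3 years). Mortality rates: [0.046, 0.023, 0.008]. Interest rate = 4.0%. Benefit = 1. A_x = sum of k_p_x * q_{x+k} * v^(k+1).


v = 0.961538
Year 0: k_p_x=1.0, q=0.046, term=0.044231
Year 1: k_p_x=0.954, q=0.023, term=0.020287
Year 2: k_p_x=0.932058, q=0.008, term=0.006629
A_x = 0.0711


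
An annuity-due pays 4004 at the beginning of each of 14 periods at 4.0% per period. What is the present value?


PV_due = PMT * (1-(1+i)^(-n))/i * (1+i)
PV_immediate = 42294.7442
PV_due = 42294.7442 * 1.04
= 43986.534


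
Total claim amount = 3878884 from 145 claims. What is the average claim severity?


severity = total / number
= 3878884 / 145
= 26750.9241


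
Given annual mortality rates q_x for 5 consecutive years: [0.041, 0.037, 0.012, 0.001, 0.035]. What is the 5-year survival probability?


p_k = 1 - q_k for each year
Survival = product of (1 - q_k)
= 0.959 * 0.963 * 0.988 * 0.999 * 0.965
= 0.8796


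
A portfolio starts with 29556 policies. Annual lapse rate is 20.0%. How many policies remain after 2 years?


remaining = initial * (1 - lapse)^years
= 29556 * (1 - 0.2)^2
= 29556 * 0.64
= 18915.84


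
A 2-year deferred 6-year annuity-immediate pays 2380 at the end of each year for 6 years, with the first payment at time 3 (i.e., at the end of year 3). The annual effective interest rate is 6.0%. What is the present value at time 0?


PV at time 2 of the 6-year annuity-immediate:
a_n = 2380 * (1-(1+0.06)^(-6))/0.06 = 11703.2319
Discount back 2 years to time 0:
PV = 11703.2319 * (1+0.06)^(-2)
= 11703.2319 * 0.889996
= 10415.8347


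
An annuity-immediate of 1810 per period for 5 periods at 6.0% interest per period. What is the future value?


FV = PMT * ((1+i)^n - 1) / i
= 1810 * ((1.06)^5 - 1) / 0.06
= 1810 * (1.338226 - 1) / 0.06
= 10203.1383


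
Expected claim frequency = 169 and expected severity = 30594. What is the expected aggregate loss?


E[S] = E[N] * E[X]
= 169 * 30594
= 5.1704e+06


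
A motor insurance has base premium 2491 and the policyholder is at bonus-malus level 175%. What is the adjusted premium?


adjusted = base * BM_level / 100
= 2491 * 175 / 100
= 2491 * 1.75
= 4359.25


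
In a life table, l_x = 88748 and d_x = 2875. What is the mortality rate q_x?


q_x = d_x / l_x
= 2875 / 88748
= 0.0324


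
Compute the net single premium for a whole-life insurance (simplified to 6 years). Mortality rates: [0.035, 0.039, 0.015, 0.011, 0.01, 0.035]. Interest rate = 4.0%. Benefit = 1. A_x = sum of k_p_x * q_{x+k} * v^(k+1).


v = 0.961538
Year 0: k_p_x=1.0, q=0.035, term=0.033654
Year 1: k_p_x=0.965, q=0.039, term=0.034796
Year 2: k_p_x=0.927365, q=0.015, term=0.012366
Year 3: k_p_x=0.913455, q=0.011, term=0.008589
Year 4: k_p_x=0.903407, q=0.01, term=0.007425
Year 5: k_p_x=0.894372, q=0.035, term=0.024739
A_x = 0.1216


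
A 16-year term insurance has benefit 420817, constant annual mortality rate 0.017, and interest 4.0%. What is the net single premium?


NSP = benefit * sum_{k=0}^{n-1} k_p_x * q * v^(k+1)
With constant q=0.017, v=0.961538
Sum = 0.177215
NSP = 420817 * 0.177215
= 74574.887


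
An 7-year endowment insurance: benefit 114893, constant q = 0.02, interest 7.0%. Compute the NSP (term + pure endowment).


Term component = 11728.6616
Pure endowment = 7_p_x * v^7 * benefit = 0.868126 * 0.62275 * 114893 = 62114.0226
NSP = 73842.6842


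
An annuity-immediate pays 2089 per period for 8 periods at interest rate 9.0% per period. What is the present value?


PV = PMT * (1 - (1+i)^(-n)) / i
= 2089 * (1 - (1+0.09)^(-8)) / 0.09
= 2089 * (1 - 0.501866) / 0.09
= 2089 * 5.534819
= 11562.2371


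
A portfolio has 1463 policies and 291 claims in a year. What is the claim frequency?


frequency = claims / policies
= 291 / 1463
= 0.1989


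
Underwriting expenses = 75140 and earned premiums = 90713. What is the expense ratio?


Expense ratio = expenses / premiums
= 75140 / 90713
= 0.8283


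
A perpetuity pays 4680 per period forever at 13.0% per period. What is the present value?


PV = PMT / i
= 4680 / 0.13
= 36000.0


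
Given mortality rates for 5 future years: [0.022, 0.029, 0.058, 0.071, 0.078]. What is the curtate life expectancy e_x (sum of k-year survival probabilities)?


e_x = sum_{k=1}^{n} k_p_x
k_p_x values:
  1_p_x = 0.978
  2_p_x = 0.949638
  3_p_x = 0.894559
  4_p_x = 0.831045
  5_p_x = 0.766224
e_x = 4.4195


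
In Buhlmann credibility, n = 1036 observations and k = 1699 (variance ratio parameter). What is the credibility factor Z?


Z = n / (n + k)
= 1036 / (1036 + 1699)
= 1036 / 2735
= 0.3788


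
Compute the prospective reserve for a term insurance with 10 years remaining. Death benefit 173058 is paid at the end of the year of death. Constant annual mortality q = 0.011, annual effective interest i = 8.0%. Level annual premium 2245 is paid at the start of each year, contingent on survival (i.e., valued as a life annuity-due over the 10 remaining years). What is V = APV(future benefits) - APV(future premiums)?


v = 1/(1+i) = 0.925926
APV(future benefits) per unit = sum_{k=0}^{9} k_p_x * q * v^(k+1) = 0.070752
APV(future benefits) = 173058 * 0.070752 = 12244.1219
Life annuity-due factor ä_{x:10} = sum_{k=0}^{9} k_p_x * v^k = 6.946516
APV(future premiums) = 2245 * 6.946516 = 15594.9282
V = 12244.1219 - 15594.9282
= -3350.8063


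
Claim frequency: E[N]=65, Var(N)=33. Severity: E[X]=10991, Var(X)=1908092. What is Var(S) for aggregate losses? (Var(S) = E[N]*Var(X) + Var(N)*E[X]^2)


Var(S) = E[N]*Var(X) + Var(N)*E[X]^2
= 65*1908092 + 33*10991^2
= 124025980 + 3986468673
= 4.1105e+09


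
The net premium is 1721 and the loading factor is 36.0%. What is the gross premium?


Gross = net * (1 + loading)
= 1721 * (1 + 0.36)
= 1721 * 1.36
= 2340.56


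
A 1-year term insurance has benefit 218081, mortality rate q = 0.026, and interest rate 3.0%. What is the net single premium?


NSP = benefit * q * v
v = 1/(1+i) = 0.970874
NSP = 218081 * 0.026 * 0.970874
= 5504.9573


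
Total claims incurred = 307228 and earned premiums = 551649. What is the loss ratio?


Loss ratio = claims / premiums
= 307228 / 551649
= 0.5569


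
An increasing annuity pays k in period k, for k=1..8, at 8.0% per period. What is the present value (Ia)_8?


(Ia)_n = sum_{k=1}^{n} k * v^k, v = 1/(1+i)
v = 0.925926
Sum computed term by term:
(Ia)_8 = 23.5527


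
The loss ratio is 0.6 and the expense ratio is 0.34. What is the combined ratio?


Combined ratio = loss ratio + expense ratio
= 0.6 + 0.34
= 0.94


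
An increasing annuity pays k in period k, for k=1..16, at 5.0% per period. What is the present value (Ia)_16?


(Ia)_n = sum_{k=1}^{n} k * v^k, v = 1/(1+i)
v = 0.952381
Sum computed term by term:
(Ia)_16 = 80.9975


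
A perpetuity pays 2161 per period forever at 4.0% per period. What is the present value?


PV = PMT / i
= 2161 / 0.04
= 54025.0


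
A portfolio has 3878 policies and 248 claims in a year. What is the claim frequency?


frequency = claims / policies
= 248 / 3878
= 0.064


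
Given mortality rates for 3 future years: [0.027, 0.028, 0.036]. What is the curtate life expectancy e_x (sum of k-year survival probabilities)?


e_x = sum_{k=1}^{n} k_p_x
k_p_x values:
  1_p_x = 0.973
  2_p_x = 0.945756
  3_p_x = 0.911709
e_x = 2.8305


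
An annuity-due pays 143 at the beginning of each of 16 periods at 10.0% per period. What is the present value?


PV_due = PMT * (1-(1+i)^(-n))/i * (1+i)
PV_immediate = 1118.7903
PV_due = 1118.7903 * 1.1
= 1230.6694


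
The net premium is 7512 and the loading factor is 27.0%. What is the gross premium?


Gross = net * (1 + loading)
= 7512 * (1 + 0.27)
= 7512 * 1.27
= 9540.24


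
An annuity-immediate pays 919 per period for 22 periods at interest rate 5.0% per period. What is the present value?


PV = PMT * (1 - (1+i)^(-n)) / i
= 919 * (1 - (1+0.05)^(-22)) / 0.05
= 919 * (1 - 0.34185) / 0.05
= 919 * 13.163003
= 12096.7994


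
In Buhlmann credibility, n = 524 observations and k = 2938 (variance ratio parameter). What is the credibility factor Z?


Z = n / (n + k)
= 524 / (524 + 2938)
= 524 / 3462
= 0.1514


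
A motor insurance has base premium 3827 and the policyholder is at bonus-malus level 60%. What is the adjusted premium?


adjusted = base * BM_level / 100
= 3827 * 60 / 100
= 3827 * 0.6
= 2296.2


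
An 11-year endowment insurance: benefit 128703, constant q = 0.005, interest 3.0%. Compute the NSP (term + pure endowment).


Term component = 5816.1495
Pure endowment = 11_p_x * v^11 * benefit = 0.946355 * 0.722421 * 128703 = 87989.9532
NSP = 93806.1027


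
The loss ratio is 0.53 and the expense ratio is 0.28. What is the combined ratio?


Combined ratio = loss ratio + expense ratio
= 0.53 + 0.28
= 0.81


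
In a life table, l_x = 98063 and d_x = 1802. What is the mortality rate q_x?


q_x = d_x / l_x
= 1802 / 98063
= 0.0184


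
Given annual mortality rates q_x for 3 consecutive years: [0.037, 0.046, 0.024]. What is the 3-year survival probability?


p_k = 1 - q_k for each year
Survival = product of (1 - q_k)
= 0.963 * 0.954 * 0.976
= 0.8967


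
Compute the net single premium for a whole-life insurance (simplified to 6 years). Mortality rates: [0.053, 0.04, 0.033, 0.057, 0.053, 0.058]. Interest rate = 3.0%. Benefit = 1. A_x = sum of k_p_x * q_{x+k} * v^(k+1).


v = 0.970874
Year 0: k_p_x=1.0, q=0.053, term=0.051456
Year 1: k_p_x=0.947, q=0.04, term=0.035706
Year 2: k_p_x=0.90912, q=0.033, term=0.027455
Year 3: k_p_x=0.879119, q=0.057, term=0.044522
Year 4: k_p_x=0.829009, q=0.053, term=0.037901
Year 5: k_p_x=0.785072, q=0.058, term=0.038134
A_x = 0.2352


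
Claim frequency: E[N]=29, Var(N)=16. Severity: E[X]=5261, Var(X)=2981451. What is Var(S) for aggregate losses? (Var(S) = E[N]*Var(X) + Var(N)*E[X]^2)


Var(S) = E[N]*Var(X) + Var(N)*E[X]^2
= 29*2981451 + 16*5261^2
= 86462079 + 442849936
= 5.2931e+08


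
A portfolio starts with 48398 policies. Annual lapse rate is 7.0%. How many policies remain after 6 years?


remaining = initial * (1 - lapse)^years
= 48398 * (1 - 0.07)^6
= 48398 * 0.64699
= 31313.0309


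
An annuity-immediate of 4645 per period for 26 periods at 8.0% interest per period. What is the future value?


FV = PMT * ((1+i)^n - 1) / i
= 4645 * ((1.08)^26 - 1) / 0.08
= 4645 * (7.396353 - 1) / 0.08
= 371388.2584


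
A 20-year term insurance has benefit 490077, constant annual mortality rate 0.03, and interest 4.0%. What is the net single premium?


NSP = benefit * sum_{k=0}^{n-1} k_p_x * q * v^(k+1)
With constant q=0.03, v=0.961538
Sum = 0.322208
NSP = 490077 * 0.322208
= 157906.8757


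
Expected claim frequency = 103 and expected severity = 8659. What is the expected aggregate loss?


E[S] = E[N] * E[X]
= 103 * 8659
= 891877


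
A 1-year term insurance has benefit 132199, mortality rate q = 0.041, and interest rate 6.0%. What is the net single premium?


NSP = benefit * q * v
v = 1/(1+i) = 0.943396
NSP = 132199 * 0.041 * 0.943396
= 5113.3575


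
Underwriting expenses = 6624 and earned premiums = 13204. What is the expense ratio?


Expense ratio = expenses / premiums
= 6624 / 13204
= 0.5017


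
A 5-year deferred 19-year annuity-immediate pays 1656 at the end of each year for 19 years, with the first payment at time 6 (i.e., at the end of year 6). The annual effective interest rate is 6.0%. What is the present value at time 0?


PV at time 5 of the 19-year annuity-immediate:
a_n = 1656 * (1-(1+0.06)^(-19))/0.06 = 18477.8409
Discount back 5 years to time 0:
PV = 18477.8409 * (1+0.06)^(-5)
= 18477.8409 * 0.747258
= 13807.7176


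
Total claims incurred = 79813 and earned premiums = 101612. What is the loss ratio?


Loss ratio = claims / premiums
= 79813 / 101612
= 0.7855


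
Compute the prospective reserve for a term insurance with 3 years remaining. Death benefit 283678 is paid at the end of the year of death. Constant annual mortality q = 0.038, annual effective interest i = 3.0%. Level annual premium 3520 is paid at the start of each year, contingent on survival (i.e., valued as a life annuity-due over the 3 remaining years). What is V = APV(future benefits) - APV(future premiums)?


v = 1/(1+i) = 0.970874
APV(future benefits) per unit = sum_{k=0}^{2} k_p_x * q * v^(k+1) = 0.103533
APV(future benefits) = 283678 * 0.103533 = 29370.1505
Life annuity-due factor ä_{x:3} = sum_{k=0}^{2} k_p_x * v^k = 2.8063
APV(future premiums) = 3520 * 2.8063 = 9878.1771
V = 29370.1505 - 9878.1771
= 19491.9735


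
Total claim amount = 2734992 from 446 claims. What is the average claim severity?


severity = total / number
= 2734992 / 446
= 6132.2691


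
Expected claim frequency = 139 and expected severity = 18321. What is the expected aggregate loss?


E[S] = E[N] * E[X]
= 139 * 18321
= 2.5466e+06


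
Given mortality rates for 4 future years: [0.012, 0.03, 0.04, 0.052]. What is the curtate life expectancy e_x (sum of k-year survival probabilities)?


e_x = sum_{k=1}^{n} k_p_x
k_p_x values:
  1_p_x = 0.988
  2_p_x = 0.95836
  3_p_x = 0.920026
  4_p_x = 0.872184
e_x = 3.7386


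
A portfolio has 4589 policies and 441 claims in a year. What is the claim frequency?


frequency = claims / policies
= 441 / 4589
= 0.0961


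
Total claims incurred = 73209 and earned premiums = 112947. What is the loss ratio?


Loss ratio = claims / premiums
= 73209 / 112947
= 0.6482


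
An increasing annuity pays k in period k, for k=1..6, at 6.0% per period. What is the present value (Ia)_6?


(Ia)_n = sum_{k=1}^{n} k * v^k, v = 1/(1+i)
v = 0.943396
Sum computed term by term:
(Ia)_6 = 16.3767


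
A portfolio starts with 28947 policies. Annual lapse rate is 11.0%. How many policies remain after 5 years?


remaining = initial * (1 - lapse)^years
= 28947 * (1 - 0.11)^5
= 28947 * 0.558406
= 16164.1769


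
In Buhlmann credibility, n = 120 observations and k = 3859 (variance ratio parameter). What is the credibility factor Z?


Z = n / (n + k)
= 120 / (120 + 3859)
= 120 / 3979
= 0.0302


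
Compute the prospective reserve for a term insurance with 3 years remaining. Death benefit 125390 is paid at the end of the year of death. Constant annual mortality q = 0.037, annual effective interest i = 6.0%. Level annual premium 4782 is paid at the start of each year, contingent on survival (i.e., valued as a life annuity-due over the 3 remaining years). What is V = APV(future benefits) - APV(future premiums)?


v = 1/(1+i) = 0.943396
APV(future benefits) per unit = sum_{k=0}^{2} k_p_x * q * v^(k+1) = 0.095427
APV(future benefits) = 125390 * 0.095427 = 11965.5525
Life annuity-due factor ä_{x:3} = sum_{k=0}^{2} k_p_x * v^k = 2.733846
APV(future premiums) = 4782 * 2.733846 = 13073.25
V = 11965.5525 - 13073.25
= -1107.6975
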